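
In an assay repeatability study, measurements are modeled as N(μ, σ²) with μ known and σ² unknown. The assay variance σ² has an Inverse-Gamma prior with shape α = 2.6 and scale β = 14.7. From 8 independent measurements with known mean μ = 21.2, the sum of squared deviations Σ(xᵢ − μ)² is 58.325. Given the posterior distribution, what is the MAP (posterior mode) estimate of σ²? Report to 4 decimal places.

With known mean μ and an Inverse-Gamma(α, β) prior on σ², the Normal likelihood is conjugate: posterior is Inv-Gamma(α + n/2, β + Σ(xᵢ−μ)²/2).
Posterior: Inv-Gamma(2.6 + 8/2, 14.7 + 58.325/2) = Inv-Gamma(6.60, 43.8625).
Mode = β/(α+1) = 43.8625/7.60 = 5.7714.

5.7714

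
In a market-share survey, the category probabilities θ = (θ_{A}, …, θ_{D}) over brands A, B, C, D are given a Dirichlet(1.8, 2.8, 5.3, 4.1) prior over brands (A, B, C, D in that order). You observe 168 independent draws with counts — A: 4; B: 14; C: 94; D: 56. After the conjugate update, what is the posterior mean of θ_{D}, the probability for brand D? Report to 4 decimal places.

The Dirichlet prior is conjugate to the Multinomial likelihood: each posterior αⱼ = prior αⱼ + observed count nⱼ.
Posterior concentration: (5.8, 16.8, 99.3, 60.1), total = 182.0.
E[θ_{D}|data] = α_{D}/Σα = 60.1/182.0 = 0.3302.

0.3302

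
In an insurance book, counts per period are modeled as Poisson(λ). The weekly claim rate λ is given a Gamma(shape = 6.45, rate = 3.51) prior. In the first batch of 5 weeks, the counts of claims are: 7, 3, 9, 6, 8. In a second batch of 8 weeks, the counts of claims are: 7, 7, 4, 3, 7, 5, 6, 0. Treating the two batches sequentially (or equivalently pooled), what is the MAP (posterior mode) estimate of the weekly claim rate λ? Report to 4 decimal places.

With a Gamma(shape α, rate β) prior, the Poisson likelihood is conjugate: the posterior is Gamma(α + ΣXᵢ, β + n).
Batch 1: sum of counts S = 33 over n = 5 weeks.
After batch 1: Gamma(α+S, β+n) = Gamma(6.45+33, 3.51+5) = Gamma(39.45, 8.51).
Batch 2: sum of counts S = 39 over n = 8 weeks.
After batch 2: Gamma(α+S, β+n) = Gamma(39.45+39, 8.51+8) = Gamma(78.45, 16.51).
Mode of Gamma(α,β) for α≥1 is (α−1)/β = 77.45/16.51 = 4.6911.

4.6911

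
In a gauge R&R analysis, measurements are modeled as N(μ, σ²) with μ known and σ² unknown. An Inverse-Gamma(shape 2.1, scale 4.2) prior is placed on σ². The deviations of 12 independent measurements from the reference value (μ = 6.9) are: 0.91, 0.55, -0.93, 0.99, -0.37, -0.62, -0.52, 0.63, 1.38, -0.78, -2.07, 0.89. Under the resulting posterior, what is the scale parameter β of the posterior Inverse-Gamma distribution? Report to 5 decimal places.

With known mean μ and an Inverse-Gamma(α, β) prior on σ², the Normal likelihood is conjugate: posterior is Inv-Gamma(α + n/2, β + Σ(xᵢ−μ)²/2).
Σ(xᵢ−μ)² = (0.91)² + (0.55)² + (-0.93)² + (0.99)² + (-0.37)² + (-0.62)² + (-0.52)² + (0.63)² + (1.38)² + (-0.78)² + (-2.07)² + (0.89)² = 11.7540.
Posterior: Inv-Gamma(2.1 + 12/2, 4.2 + 11.7540/2) = Inv-Gamma(8.10, 10.07700).
Posterior β = 10.07700.

10.07700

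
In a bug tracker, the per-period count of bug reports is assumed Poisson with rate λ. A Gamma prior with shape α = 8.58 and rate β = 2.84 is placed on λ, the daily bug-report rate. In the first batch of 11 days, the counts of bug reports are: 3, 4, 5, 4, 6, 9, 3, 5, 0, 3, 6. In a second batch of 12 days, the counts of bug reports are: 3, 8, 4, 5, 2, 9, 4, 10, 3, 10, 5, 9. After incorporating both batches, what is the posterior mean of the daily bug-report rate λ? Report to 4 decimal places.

4.9760

With a Gamma(shape α, rate β) prior, the Poisson likelihood is conjugate: the posterior is Gamma(α + ΣXᵢ, β + n).
Batch 1: sum of counts S = 48 over n = 11 days.
After batch 1: Gamma(α+S, β+n) = Gamma(8.58+48, 2.84+11) = Gamma(56.58, 13.84).
Batch 2: sum of counts S = 72 over n = 12 days.
After batch 2: Gamma(α+S, β+n) = Gamma(56.58+72, 13.84+12) = Gamma(128.58, 25.84).
Posterior mean = α/β = 128.58/25.84 = 4.9760.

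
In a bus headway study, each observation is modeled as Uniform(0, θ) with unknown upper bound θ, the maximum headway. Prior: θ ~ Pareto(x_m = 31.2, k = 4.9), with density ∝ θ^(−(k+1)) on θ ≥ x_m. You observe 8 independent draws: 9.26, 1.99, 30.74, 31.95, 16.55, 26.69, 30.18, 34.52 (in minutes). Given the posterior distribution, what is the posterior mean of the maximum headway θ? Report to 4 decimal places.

A Pareto(scale x_m, shape k) prior on the upper bound θ of Uniform(0, θ) is conjugate: posterior is Pareto(max(x_m, max xᵢ), k + n).
Sample maximum = 34.52; prior scale x_m = 31.2 → posterior scale = max = 34.52.
Posterior shape = 4.9 + 8 = 12.9.
E[θ|data] = k·x_m/(k−1) = 12.9·34.52/11.9 = 37.4208.

37.4208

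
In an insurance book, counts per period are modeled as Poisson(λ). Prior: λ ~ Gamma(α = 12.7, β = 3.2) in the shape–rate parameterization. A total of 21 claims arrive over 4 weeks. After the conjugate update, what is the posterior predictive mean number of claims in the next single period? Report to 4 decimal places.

4.6806

With a Gamma(shape α, rate β) prior, the Poisson likelihood is conjugate: the posterior is Gamma(α + ΣXᵢ, β + n).
Posterior: Gamma(α+S, β+n) = Gamma(12.7+21, 3.2+4) = Gamma(33.7, 7.2).
The predictive distribution for one future period is NegBinom with mean α/β = 4.6806.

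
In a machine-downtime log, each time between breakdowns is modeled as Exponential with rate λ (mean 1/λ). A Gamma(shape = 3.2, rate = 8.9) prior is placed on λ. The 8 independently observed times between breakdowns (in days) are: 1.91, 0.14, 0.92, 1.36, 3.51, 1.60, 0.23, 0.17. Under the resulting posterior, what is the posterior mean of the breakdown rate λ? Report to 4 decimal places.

With a Gamma(shape α, rate β) prior on the exponential rate λ, the posterior after n observations with total T = Σxᵢ is Gamma(α+n, β+T).
Sum of observations T = 9.84 days; n = 8.
Posterior: Gamma(3.2+8, 8.9+9.84) = Gamma(11.2, 18.74).
Posterior mean of λ = α/β = 11.2/18.74 = 0.5977.

0.5977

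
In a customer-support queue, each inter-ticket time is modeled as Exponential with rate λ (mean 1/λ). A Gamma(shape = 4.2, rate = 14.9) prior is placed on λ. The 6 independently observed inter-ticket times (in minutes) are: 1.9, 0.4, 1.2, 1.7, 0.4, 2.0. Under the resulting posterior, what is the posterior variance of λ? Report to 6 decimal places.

With a Gamma(shape α, rate β) prior on the exponential rate λ, the posterior after n observations with total T = Σxᵢ is Gamma(α+n, β+T).
Sum of observations T = 7.6 minutes; n = 6.
Posterior: Gamma(4.2+6, 14.9+7.6) = Gamma(10.2, 22.5).
Var = α/β² = 0.020148.

0.020148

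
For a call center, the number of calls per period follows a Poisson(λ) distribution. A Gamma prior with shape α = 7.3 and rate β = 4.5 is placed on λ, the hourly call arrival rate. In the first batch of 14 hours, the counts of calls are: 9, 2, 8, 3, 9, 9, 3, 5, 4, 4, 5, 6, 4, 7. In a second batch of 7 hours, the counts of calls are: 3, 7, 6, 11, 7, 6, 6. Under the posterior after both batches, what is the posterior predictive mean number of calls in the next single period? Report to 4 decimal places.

5.1490

With a Gamma(shape α, rate β) prior, the Poisson likelihood is conjugate: the posterior is Gamma(α + ΣXᵢ, β + n).
Batch 1: sum of counts S = 78 over n = 14 hours.
After batch 1: Gamma(α+S, β+n) = Gamma(7.3+78, 4.5+14) = Gamma(85.3, 18.5).
Batch 2: sum of counts S = 46 over n = 7 hours.
After batch 2: Gamma(α+S, β+n) = Gamma(85.3+46, 18.5+7) = Gamma(131.3, 25.5).
The predictive distribution for one future period is NegBinom with mean α/β = 5.1490.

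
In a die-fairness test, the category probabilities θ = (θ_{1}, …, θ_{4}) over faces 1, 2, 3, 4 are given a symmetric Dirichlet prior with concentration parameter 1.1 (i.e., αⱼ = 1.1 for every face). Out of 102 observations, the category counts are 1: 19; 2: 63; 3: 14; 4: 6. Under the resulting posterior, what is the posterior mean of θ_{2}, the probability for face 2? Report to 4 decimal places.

The Dirichlet prior is conjugate to the Multinomial likelihood: each posterior αⱼ = prior αⱼ + observed count nⱼ.
Posterior concentration: (20.1, 64.1, 15.1, 7.1), total = 106.4.
E[θ_{2}|data] = α_{2}/Σα = 64.1/106.4 = 0.6024.

0.6024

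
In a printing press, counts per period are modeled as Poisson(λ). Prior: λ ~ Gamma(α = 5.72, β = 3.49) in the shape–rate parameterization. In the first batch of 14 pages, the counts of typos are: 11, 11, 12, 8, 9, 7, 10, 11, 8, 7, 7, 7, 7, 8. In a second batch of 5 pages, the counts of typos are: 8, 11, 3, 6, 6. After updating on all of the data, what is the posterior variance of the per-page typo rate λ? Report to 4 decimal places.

With a Gamma(shape α, rate β) prior, the Poisson likelihood is conjugate: the posterior is Gamma(α + ΣXᵢ, β + n).
Batch 1: sum of counts S = 123 over n = 14 pages.
After batch 1: Gamma(α+S, β+n) = Gamma(5.72+123, 3.49+14) = Gamma(128.72, 17.49).
Batch 2: sum of counts S = 34 over n = 5 pages.
After batch 2: Gamma(α+S, β+n) = Gamma(128.72+34, 17.49+5) = Gamma(162.72, 22.49).
Var = α/β² = 162.72/22.49² = 0.3217.

0.3217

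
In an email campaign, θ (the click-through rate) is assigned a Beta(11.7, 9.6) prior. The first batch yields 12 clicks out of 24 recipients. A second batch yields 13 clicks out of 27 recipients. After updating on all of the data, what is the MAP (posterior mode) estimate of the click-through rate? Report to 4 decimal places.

The Beta prior is conjugate to a Binomial/Bernoulli likelihood; the update adds successes to α and failures to β.
After batch 1: Beta(11.7+12, 9.6+12) = Beta(23.7, 21.6).
After batch 2: Beta(23.7+13, 21.6+14) = Beta(36.7, 35.6).
Mode of Beta(a,b) for a,b>1 is (a−1)/(a+b−2) = 35.7/70.3 = 0.5078.

0.5078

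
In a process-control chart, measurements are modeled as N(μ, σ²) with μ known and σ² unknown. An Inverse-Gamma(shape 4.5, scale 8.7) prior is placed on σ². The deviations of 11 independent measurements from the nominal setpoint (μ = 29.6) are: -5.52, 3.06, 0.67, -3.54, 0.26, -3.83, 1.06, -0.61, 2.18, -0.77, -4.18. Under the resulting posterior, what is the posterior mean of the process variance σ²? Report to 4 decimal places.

With known mean μ and an Inverse-Gamma(α, β) prior on σ², the Normal likelihood is conjugate: posterior is Inv-Gamma(α + n/2, β + Σ(xᵢ−μ)²/2).
Σ(xᵢ−μ)² = (-5.52)² + (3.06)² + (0.67)² + (-3.54)² + (0.26)² + (-3.83)² + (1.06)² + (-0.61)² + (2.18)² + (-0.77)² + (-4.18)² = 91.8644.
Posterior: Inv-Gamma(4.5 + 11/2, 8.7 + 91.8644/2) = Inv-Gamma(10.00, 54.63220).
E[σ²|data] = β/(α−1) = 54.63220/9.00 = 6.0702.

6.0702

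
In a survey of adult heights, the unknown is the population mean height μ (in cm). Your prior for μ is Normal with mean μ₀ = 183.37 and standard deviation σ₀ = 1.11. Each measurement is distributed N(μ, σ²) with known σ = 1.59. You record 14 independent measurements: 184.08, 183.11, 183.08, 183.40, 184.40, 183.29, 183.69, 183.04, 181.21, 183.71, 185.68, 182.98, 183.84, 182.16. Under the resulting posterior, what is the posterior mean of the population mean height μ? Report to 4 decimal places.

183.4005

For Normal data with known variance σ², a Normal(μ₀, σ₀²) prior on μ is conjugate. Posterior precision = 1/σ₀² + n/σ²; posterior mean is the precision-weighted average of μ₀ and x̄.
Σxᵢ = 184.08 + 183.11 + 183.08 + 183.40 + 184.40 + 183.29 + 183.69 + 183.04 + 181.21 + 183.71 + 185.68 + 182.98 + 183.84 + 182.16 = 2567.67, so n·x̄ = 2567.67.
σ₀² = 1.11² = 1.2321, σ² = 1.59² = 2.5281; σ² + n·σ₀² = 2.5281 + 14·1.2321 = 19.7775.
Posterior mean = (μ₀/σ₀² + n·x̄/σ²)/(1/σ₀² + n/σ²) = (σ²·μ₀ + σ₀²·n·x̄)/(σ² + n·σ₀²) = (2.5281·183.37 + 1.2321·2567.67)/19.7775 = 3627.203904/19.7775 = 183.4005.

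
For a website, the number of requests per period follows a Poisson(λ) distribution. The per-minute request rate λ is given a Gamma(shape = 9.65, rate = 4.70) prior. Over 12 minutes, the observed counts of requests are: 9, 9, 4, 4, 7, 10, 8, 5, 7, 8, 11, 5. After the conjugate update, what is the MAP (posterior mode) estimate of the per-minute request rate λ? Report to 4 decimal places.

With a Gamma(shape α, rate β) prior, the Poisson likelihood is conjugate: the posterior is Gamma(α + ΣXᵢ, β + n).
Sum of counts S = 87 over n = 12 minutes.
Posterior: Gamma(α+S, β+n) = Gamma(9.65+87, 4.70+12) = Gamma(96.65, 16.70).
Mode of Gamma(α,β) for α≥1 is (α−1)/β = 95.65/16.70 = 5.7275.

5.7275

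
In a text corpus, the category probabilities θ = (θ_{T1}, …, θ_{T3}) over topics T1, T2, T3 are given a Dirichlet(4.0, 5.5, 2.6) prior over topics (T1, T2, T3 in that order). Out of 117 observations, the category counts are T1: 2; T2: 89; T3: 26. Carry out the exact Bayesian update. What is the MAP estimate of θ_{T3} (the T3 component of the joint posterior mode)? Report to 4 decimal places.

0.2189

The Dirichlet prior is conjugate to the Multinomial likelihood: each posterior αⱼ = prior αⱼ + observed count nⱼ.
Posterior concentration: (6.0, 94.5, 28.6), total = 129.1.
Joint mode component: (α_{T3}−1)/(Σα−K) = 27.6/126.1 = 0.2189.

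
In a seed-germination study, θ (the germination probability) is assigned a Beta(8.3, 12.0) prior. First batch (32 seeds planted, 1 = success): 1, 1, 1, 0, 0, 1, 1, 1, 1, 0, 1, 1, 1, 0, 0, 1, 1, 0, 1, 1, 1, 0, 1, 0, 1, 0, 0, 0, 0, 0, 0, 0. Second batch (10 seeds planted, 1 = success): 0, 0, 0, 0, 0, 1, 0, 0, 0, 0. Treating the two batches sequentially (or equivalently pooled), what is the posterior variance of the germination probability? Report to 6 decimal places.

0.003854

The Beta prior is conjugate to a Binomial/Bernoulli likelihood; the update adds successes to α and failures to β.
After batch 1: Beta(8.3+17, 12.0+15) = Beta(25.3, 27.0).
After batch 2: Beta(25.3+1, 27.0+9) = Beta(26.3, 36.0).
Var = αβ/((α+β)²(α+β+1)) = 26.3·36.0/(62.3²·63.3) = 0.003854.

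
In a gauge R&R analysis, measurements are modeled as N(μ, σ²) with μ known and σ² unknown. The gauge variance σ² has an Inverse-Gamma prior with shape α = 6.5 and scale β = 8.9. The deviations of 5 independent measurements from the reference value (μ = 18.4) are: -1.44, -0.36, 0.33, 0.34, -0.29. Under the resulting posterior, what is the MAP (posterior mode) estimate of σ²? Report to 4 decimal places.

With known mean μ and an Inverse-Gamma(α, β) prior on σ², the Normal likelihood is conjugate: posterior is Inv-Gamma(α + n/2, β + Σ(xᵢ−μ)²/2).
Σ(xᵢ−μ)² = (-1.44)² + (-0.36)² + (0.33)² + (0.34)² + (-0.29)² = 2.5118.
Posterior: Inv-Gamma(6.5 + 5/2, 8.9 + 2.5118/2) = Inv-Gamma(9.00, 10.15590).
Mode = β/(α+1) = 10.15590/10.00 = 1.0156.

1.0156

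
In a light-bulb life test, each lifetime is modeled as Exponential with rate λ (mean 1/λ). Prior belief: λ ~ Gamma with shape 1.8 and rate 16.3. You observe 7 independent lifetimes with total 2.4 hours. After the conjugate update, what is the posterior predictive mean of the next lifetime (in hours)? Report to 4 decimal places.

2.3974

With a Gamma(shape α, rate β) prior on the exponential rate λ, the posterior after n observations with total T = Σxᵢ is Gamma(α+n, β+T).
Posterior: Gamma(1.8+7, 16.3+2.4) = Gamma(8.8, 18.7).
The predictive distribution for the next observation is Lomax; its mean is β/(α−1) = 18.7/7.8 = 2.3974.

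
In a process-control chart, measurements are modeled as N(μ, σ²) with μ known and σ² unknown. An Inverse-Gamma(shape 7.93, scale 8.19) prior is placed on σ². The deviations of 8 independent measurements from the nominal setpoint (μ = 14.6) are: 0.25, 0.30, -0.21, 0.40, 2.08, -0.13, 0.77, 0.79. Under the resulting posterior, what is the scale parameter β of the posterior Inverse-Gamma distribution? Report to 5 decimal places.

11.14845

With known mean μ and an Inverse-Gamma(α, β) prior on σ², the Normal likelihood is conjugate: posterior is Inv-Gamma(α + n/2, β + Σ(xᵢ−μ)²/2).
Σ(xᵢ−μ)² = (0.25)² + (0.30)² + (-0.21)² + (0.40)² + (2.08)² + (-0.13)² + (0.77)² + (0.79)² = 5.9169.
Posterior: Inv-Gamma(7.93 + 8/2, 8.19 + 5.9169/2) = Inv-Gamma(11.93, 11.14845).
Posterior β = 11.14845.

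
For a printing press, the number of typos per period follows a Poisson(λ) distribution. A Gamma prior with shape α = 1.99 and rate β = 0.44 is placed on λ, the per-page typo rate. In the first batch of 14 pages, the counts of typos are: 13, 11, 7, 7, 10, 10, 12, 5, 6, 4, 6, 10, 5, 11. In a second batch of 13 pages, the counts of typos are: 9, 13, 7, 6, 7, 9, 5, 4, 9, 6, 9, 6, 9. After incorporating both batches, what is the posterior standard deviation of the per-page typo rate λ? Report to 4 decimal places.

With a Gamma(shape α, rate β) prior, the Poisson likelihood is conjugate: the posterior is Gamma(α + ΣXᵢ, β + n).
Batch 1: sum of counts S = 117 over n = 14 pages.
After batch 1: Gamma(α+S, β+n) = Gamma(1.99+117, 0.44+14) = Gamma(118.99, 14.44).
Batch 2: sum of counts S = 99 over n = 13 pages.
After batch 2: Gamma(α+S, β+n) = Gamma(118.99+99, 14.44+13) = Gamma(217.99, 27.44).
SD = √α/β = √217.99/27.44 = 0.5381.

0.5381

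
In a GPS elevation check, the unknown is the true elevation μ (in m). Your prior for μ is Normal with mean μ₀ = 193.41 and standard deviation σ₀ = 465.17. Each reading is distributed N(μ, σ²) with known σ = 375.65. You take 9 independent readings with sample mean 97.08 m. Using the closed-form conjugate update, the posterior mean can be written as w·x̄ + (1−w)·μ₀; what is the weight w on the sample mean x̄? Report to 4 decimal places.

For Normal data with known variance σ², a Normal(μ₀, σ₀²) prior on μ is conjugate. Posterior precision = 1/σ₀² + n/σ²; posterior mean is the precision-weighted average of μ₀ and x̄.
σ₀² = 465.17² = 216383.1289, σ² = 375.65² = 141112.9225. Prior precision 1/σ₀² = 1/216383.1289; data precision n/σ² = 9/141112.9225.
w = (n/σ²)/(1/σ₀² + n/σ²) = n·σ₀²/(σ² + n·σ₀²) = 9·216383.1289/(141112.9225 + 9·216383.1289) = 1947448.1601/2088561.0826 = 0.9324.

0.9324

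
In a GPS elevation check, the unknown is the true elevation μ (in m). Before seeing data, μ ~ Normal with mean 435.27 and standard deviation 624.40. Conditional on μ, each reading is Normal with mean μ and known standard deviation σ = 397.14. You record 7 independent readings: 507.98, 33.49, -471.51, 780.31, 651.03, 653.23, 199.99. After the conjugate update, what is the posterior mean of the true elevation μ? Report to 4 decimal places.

341.7639

For Normal data with known variance σ², a Normal(μ₀, σ₀²) prior on μ is conjugate. Posterior precision = 1/σ₀² + n/σ²; posterior mean is the precision-weighted average of μ₀ and x̄.
Σxᵢ = 507.98 + 33.49 + (-471.51) + 780.31 + 651.03 + 653.23 + 199.99 = 2354.52, so n·x̄ = 2354.52.
σ₀² = 624.40² = 389875.36, σ² = 397.14² = 157720.1796; σ² + n·σ₀² = 157720.1796 + 7·389875.36 = 2886847.6996.
Posterior mean = (μ₀/σ₀² + n·x̄/σ²)/(1/σ₀² + n/σ²) = (σ²·μ₀ + σ₀²·n·x̄)/(σ² + n·σ₀²) = (157720.1796·435.27 + 389875.36·2354.52)/2886847.6996 = 986620195.201692/2886847.6996 = 341.7639.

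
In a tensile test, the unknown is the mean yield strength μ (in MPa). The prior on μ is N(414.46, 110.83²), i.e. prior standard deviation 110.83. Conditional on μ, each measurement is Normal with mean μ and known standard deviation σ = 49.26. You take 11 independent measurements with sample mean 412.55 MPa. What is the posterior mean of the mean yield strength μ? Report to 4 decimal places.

412.5837

For Normal data with known variance σ², a Normal(μ₀, σ₀²) prior on μ is conjugate. Posterior precision = 1/σ₀² + n/σ²; posterior mean is the precision-weighted average of μ₀ and x̄.
n·x̄ = 11·412.55 = 4538.05.
σ₀² = 110.83² = 12283.2889, σ² = 49.26² = 2426.5476; σ² + n·σ₀² = 2426.5476 + 11·12283.2889 = 137542.7255.
Posterior mean = (μ₀/σ₀² + n·x̄/σ²)/(1/σ₀² + n/σ²) = (σ²·μ₀ + σ₀²·n·x̄)/(σ² + n·σ₀²) = (2426.5476·414.46 + 12283.2889·4538.05)/137542.7255 = 56747886.110941/137542.7255 = 412.5837.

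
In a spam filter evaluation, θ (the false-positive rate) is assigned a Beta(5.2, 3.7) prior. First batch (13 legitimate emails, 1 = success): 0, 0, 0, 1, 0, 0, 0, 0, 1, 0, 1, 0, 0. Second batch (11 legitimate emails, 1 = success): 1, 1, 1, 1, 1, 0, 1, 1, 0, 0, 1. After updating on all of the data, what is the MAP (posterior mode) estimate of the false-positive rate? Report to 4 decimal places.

0.4919

The Beta prior is conjugate to a Binomial/Bernoulli likelihood; the update adds successes to α and failures to β.
After batch 1: Beta(5.2+3, 3.7+10) = Beta(8.2, 13.7).
After batch 2: Beta(8.2+8, 13.7+3) = Beta(16.2, 16.7).
Mode of Beta(a,b) for a,b>1 is (a−1)/(a+b−2) = 15.2/30.9 = 0.4919.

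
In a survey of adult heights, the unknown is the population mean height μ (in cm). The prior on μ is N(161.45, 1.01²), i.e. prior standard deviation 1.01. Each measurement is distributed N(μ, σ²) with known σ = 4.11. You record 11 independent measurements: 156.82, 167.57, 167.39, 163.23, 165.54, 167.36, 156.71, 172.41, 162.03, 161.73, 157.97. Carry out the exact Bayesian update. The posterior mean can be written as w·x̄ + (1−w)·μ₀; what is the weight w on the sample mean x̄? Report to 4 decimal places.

For Normal data with known variance σ², a Normal(μ₀, σ₀²) prior on μ is conjugate. Posterior precision = 1/σ₀² + n/σ²; posterior mean is the precision-weighted average of μ₀ and x̄.
σ₀² = 1.01² = 1.0201, σ² = 4.11² = 16.8921. Prior precision 1/σ₀² = 1/1.0201; data precision n/σ² = 11/16.8921.
w = (n/σ²)/(1/σ₀² + n/σ²) = n·σ₀²/(σ² + n·σ₀²) = 11·1.0201/(16.8921 + 11·1.0201) = 11.2211/28.1132 = 0.3991.

0.3991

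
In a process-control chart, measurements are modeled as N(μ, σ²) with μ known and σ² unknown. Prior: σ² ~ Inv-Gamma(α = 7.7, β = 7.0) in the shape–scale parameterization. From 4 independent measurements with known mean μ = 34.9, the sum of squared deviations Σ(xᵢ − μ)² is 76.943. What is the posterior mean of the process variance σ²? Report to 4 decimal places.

With known mean μ and an Inverse-Gamma(α, β) prior on σ², the Normal likelihood is conjugate: posterior is Inv-Gamma(α + n/2, β + Σ(xᵢ−μ)²/2).
Posterior: Inv-Gamma(7.7 + 4/2, 7.0 + 76.943/2) = Inv-Gamma(9.70, 45.4715).
E[σ²|data] = β/(α−1) = 45.4715/8.70 = 5.2266.

5.2266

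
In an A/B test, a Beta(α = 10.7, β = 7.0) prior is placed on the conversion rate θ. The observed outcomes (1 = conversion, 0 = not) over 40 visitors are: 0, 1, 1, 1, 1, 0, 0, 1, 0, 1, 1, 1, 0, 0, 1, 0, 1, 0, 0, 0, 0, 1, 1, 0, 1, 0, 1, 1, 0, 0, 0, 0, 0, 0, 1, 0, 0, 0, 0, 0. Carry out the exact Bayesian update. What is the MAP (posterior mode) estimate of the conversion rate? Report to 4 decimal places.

The Beta prior is conjugate to a Binomial/Bernoulli likelihood; the update adds successes to α and failures to β.
Posterior: Beta(α+k, β+n−k) = Beta(10.7+16, 7.0+24) = Beta(26.7, 31.0).
Mode of Beta(a,b) for a,b>1 is (a−1)/(a+b−2) = 25.7/55.7 = 0.4614.

0.4614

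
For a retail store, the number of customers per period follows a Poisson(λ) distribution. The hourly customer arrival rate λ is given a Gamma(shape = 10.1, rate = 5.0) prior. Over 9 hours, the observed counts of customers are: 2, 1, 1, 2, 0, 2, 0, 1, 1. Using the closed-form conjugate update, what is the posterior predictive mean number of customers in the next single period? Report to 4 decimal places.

1.4357

With a Gamma(shape α, rate β) prior, the Poisson likelihood is conjugate: the posterior is Gamma(α + ΣXᵢ, β + n).
Sum of counts S = 10 over n = 9 hours.
Posterior: Gamma(α+S, β+n) = Gamma(10.1+10, 5.0+9) = Gamma(20.1, 14.0).
The predictive distribution for one future period is NegBinom with mean α/β = 1.4357.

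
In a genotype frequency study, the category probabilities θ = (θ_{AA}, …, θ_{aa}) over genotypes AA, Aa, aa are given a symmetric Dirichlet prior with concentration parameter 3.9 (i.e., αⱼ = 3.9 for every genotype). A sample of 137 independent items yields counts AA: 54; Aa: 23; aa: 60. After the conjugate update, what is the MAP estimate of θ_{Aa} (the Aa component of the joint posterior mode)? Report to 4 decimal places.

The Dirichlet prior is conjugate to the Multinomial likelihood: each posterior αⱼ = prior αⱼ + observed count nⱼ.
Posterior concentration: (57.9, 26.9, 63.9), total = 148.7.
Joint mode component: (α_{Aa}−1)/(Σα−K) = 25.9/145.7 = 0.1778.

0.1778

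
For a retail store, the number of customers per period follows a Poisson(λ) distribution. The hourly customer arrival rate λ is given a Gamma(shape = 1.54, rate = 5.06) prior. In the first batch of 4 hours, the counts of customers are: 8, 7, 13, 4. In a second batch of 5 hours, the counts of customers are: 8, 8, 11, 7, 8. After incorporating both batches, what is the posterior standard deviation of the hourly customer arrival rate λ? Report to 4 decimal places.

With a Gamma(shape α, rate β) prior, the Poisson likelihood is conjugate: the posterior is Gamma(α + ΣXᵢ, β + n).
Batch 1: sum of counts S = 32 over n = 4 hours.
After batch 1: Gamma(α+S, β+n) = Gamma(1.54+32, 5.06+4) = Gamma(33.54, 9.06).
Batch 2: sum of counts S = 42 over n = 5 hours.
After batch 2: Gamma(α+S, β+n) = Gamma(33.54+42, 9.06+5) = Gamma(75.54, 14.06).
SD = √α/β = √75.54/14.06 = 0.6182.

0.6182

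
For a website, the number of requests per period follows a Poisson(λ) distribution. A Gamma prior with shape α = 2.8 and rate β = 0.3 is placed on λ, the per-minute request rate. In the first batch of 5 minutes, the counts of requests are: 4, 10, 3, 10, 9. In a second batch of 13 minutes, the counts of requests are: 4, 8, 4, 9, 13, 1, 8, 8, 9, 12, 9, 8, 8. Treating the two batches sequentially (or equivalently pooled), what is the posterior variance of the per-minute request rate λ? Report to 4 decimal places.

0.4175

With a Gamma(shape α, rate β) prior, the Poisson likelihood is conjugate: the posterior is Gamma(α + ΣXᵢ, β + n).
Batch 1: sum of counts S = 36 over n = 5 minutes.
After batch 1: Gamma(α+S, β+n) = Gamma(2.8+36, 0.3+5) = Gamma(38.8, 5.3).
Batch 2: sum of counts S = 101 over n = 13 minutes.
After batch 2: Gamma(α+S, β+n) = Gamma(38.8+101, 5.3+13) = Gamma(139.8, 18.3).
Var = α/β² = 139.8/18.3² = 0.4175.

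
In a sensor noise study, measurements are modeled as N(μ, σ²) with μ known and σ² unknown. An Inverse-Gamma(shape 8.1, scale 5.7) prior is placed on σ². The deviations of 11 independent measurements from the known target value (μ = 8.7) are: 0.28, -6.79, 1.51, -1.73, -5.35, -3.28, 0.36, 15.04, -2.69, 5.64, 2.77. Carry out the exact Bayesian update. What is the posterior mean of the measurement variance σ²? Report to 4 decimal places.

With known mean μ and an Inverse-Gamma(α, β) prior on σ², the Normal likelihood is conjugate: posterior is Inv-Gamma(α + n/2, β + Σ(xᵢ−μ)²/2).
Σ(xᵢ−μ)² = (0.28)² + (-6.79)² + (1.51)² + (-1.73)² + (-5.35)² + (-3.28)² + (0.36)² + (15.04)² + (-2.69)² + (5.64)² + (2.77)² = 363.8862.
Posterior: Inv-Gamma(8.1 + 11/2, 5.7 + 363.8862/2) = Inv-Gamma(13.60, 187.64310).
E[σ²|data] = β/(α−1) = 187.64310/12.60 = 14.8923.

14.8923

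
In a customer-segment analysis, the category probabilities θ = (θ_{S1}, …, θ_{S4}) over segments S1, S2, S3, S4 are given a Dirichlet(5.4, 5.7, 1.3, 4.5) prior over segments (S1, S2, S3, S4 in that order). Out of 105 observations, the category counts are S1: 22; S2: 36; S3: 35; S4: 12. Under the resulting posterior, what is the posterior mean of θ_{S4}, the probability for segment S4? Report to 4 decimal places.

The Dirichlet prior is conjugate to the Multinomial likelihood: each posterior αⱼ = prior αⱼ + observed count nⱼ.
Posterior concentration: (27.4, 41.7, 36.3, 16.5), total = 121.9.
E[θ_{S4}|data] = α_{S4}/Σα = 16.5/121.9 = 0.1354.

0.1354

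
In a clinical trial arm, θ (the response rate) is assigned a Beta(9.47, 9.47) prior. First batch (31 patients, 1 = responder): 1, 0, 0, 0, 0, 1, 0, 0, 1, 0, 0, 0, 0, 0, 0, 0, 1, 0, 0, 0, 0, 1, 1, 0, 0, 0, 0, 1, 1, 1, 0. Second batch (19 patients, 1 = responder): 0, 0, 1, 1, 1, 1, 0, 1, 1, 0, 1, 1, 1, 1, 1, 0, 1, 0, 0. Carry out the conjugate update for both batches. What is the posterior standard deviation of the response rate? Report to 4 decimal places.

The Beta prior is conjugate to a Binomial/Bernoulli likelihood; the update adds successes to α and failures to β.
After batch 1: Beta(9.47+9, 9.47+22) = Beta(18.47, 31.47).
After batch 2: Beta(18.47+12, 31.47+7) = Beta(30.47, 38.47).
Var = αβ/((α+β)²(α+β+1)) = 30.47·38.47/(68.94²·69.94) = 0.00352636; SD = √0.00352636 = 0.0594.

0.0594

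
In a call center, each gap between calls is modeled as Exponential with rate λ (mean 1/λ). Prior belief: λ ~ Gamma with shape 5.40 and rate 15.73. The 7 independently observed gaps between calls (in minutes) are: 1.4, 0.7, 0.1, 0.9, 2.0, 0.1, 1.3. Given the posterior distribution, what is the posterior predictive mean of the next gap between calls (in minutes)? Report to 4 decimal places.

With a Gamma(shape α, rate β) prior on the exponential rate λ, the posterior after n observations with total T = Σxᵢ is Gamma(α+n, β+T).
Sum of observations T = 6.5 minutes; n = 7.
Posterior: Gamma(5.40+7, 15.73+6.5) = Gamma(12.40, 22.23).
The predictive distribution for the next observation is Lomax; its mean is β/(α−1) = 22.23/11.40 = 1.9500.

1.9500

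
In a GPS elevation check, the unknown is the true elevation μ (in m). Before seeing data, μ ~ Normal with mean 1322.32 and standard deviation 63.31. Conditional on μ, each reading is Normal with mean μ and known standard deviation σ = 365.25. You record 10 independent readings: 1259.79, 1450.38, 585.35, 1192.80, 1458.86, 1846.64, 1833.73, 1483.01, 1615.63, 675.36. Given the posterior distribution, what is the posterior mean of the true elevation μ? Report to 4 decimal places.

For Normal data with known variance σ², a Normal(μ₀, σ₀²) prior on μ is conjugate. Posterior precision = 1/σ₀² + n/σ²; posterior mean is the precision-weighted average of μ₀ and x̄.
Σxᵢ = 1259.79 + 1450.38 + 585.35 + 1192.80 + 1458.86 + 1846.64 + 1833.73 + 1483.01 + 1615.63 + 675.36 = 13401.55, so n·x̄ = 13401.55.
σ₀² = 63.31² = 4008.1561, σ² = 365.25² = 133407.5625; σ² + n·σ₀² = 133407.5625 + 10·4008.1561 = 173489.1235.
Posterior mean = (μ₀/σ₀² + n·x̄/σ²)/(1/σ₀² + n/σ²) = (σ²·μ₀ + σ₀²·n·x̄)/(σ² + n·σ₀²) = (133407.5625·1322.32 + 4008.1561·13401.55)/173489.1235 = 230122992.426955/173489.1235 = 1326.4405.

1326.4405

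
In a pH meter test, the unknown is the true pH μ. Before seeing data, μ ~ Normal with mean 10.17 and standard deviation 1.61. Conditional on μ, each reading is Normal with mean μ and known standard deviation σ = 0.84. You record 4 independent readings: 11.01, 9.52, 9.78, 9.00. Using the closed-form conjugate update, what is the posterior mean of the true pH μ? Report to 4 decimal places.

For Normal data with known variance σ², a Normal(μ₀, σ₀²) prior on μ is conjugate. Posterior precision = 1/σ₀² + n/σ²; posterior mean is the precision-weighted average of μ₀ and x̄.
Σxᵢ = 11.01 + 9.52 + 9.78 + 9.00 = 39.31, so n·x̄ = 39.31.
σ₀² = 1.61² = 2.5921, σ² = 0.84² = 0.7056; σ² + n·σ₀² = 0.7056 + 4·2.5921 = 11.074.
Posterior mean = (μ₀/σ₀² + n·x̄/σ²)/(1/σ₀² + n/σ²) = (σ²·μ₀ + σ₀²·n·x̄)/(σ² + n·σ₀²) = (0.7056·10.17 + 2.5921·39.31)/11.074 = 109.071403/11.074 = 9.8493.

9.8493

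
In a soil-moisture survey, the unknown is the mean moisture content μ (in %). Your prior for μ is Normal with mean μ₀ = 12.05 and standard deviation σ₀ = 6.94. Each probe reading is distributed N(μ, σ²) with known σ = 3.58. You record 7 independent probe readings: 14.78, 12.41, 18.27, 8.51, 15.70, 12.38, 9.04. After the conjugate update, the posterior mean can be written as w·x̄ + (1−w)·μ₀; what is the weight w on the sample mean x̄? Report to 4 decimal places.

For Normal data with known variance σ², a Normal(μ₀, σ₀²) prior on μ is conjugate. Posterior precision = 1/σ₀² + n/σ²; posterior mean is the precision-weighted average of μ₀ and x̄.
σ₀² = 6.94² = 48.1636, σ² = 3.58² = 12.8164. Prior precision 1/σ₀² = 1/48.1636; data precision n/σ² = 7/12.8164.
w = (n/σ²)/(1/σ₀² + n/σ²) = n·σ₀²/(σ² + n·σ₀²) = 7·48.1636/(12.8164 + 7·48.1636) = 337.1452/349.9616 = 0.9634.

0.9634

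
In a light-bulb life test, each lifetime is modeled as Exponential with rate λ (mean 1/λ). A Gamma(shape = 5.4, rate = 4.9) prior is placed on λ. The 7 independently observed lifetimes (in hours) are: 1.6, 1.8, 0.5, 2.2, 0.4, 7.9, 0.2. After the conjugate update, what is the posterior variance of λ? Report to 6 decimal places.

0.032610

With a Gamma(shape α, rate β) prior on the exponential rate λ, the posterior after n observations with total T = Σxᵢ is Gamma(α+n, β+T).
Sum of observations T = 14.6 hours; n = 7.
Posterior: Gamma(5.4+7, 4.9+14.6) = Gamma(12.4, 19.5).
Var = α/β² = 0.032610.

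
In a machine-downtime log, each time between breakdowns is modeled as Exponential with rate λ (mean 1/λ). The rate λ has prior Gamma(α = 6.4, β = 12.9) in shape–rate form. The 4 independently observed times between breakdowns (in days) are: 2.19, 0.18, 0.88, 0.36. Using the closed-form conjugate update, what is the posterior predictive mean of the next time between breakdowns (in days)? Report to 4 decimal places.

With a Gamma(shape α, rate β) prior on the exponential rate λ, the posterior after n observations with total T = Σxᵢ is Gamma(α+n, β+T).
Sum of observations T = 3.61 days; n = 4.
Posterior: Gamma(6.4+4, 12.9+3.61) = Gamma(10.4, 16.51).
The predictive distribution for the next observation is Lomax; its mean is β/(α−1) = 16.51/9.4 = 1.7564.

1.7564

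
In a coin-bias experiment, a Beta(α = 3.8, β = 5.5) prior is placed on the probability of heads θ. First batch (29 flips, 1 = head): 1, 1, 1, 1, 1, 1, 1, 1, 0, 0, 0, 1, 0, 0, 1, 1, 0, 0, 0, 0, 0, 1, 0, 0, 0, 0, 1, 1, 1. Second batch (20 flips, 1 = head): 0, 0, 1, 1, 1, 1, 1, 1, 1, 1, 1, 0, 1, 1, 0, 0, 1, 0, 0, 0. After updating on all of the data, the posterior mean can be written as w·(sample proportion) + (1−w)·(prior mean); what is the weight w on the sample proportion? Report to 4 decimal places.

The Beta prior is conjugate to a Binomial/Bernoulli likelihood; the update adds successes to α and failures to β.
Total number of flips: n = 29 + 20 = 49.
Posterior mean = (α₀+k)/(α₀+β₀+n) = [n/(α₀+β₀+n)]·(k/n) + [(α₀+β₀)/(α₀+β₀+n)]·α₀/(α₀+β₀), so only n and the prior enter the weight.
The weight on the data is w = n/(α₀+β₀+n) = 49/(3.8+5.5+49) = 49/58.3 = 0.8405.

0.8405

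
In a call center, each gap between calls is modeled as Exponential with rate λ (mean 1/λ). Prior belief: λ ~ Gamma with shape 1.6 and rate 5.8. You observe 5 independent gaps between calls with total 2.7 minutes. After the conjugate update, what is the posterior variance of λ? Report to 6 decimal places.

With a Gamma(shape α, rate β) prior on the exponential rate λ, the posterior after n observations with total T = Σxᵢ is Gamma(α+n, β+T).
Posterior: Gamma(1.6+5, 5.8+2.7) = Gamma(6.6, 8.5).
Var = α/β² = 0.091349.

0.091349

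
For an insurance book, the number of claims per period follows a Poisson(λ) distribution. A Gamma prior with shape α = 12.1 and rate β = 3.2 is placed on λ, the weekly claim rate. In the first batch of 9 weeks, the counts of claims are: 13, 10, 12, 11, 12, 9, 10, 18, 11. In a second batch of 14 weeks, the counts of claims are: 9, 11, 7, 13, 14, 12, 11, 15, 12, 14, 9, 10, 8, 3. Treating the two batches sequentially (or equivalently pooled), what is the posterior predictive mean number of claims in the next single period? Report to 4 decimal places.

With a Gamma(shape α, rate β) prior, the Poisson likelihood is conjugate: the posterior is Gamma(α + ΣXᵢ, β + n).
Batch 1: sum of counts S = 106 over n = 9 weeks.
After batch 1: Gamma(α+S, β+n) = Gamma(12.1+106, 3.2+9) = Gamma(118.1, 12.2).
Batch 2: sum of counts S = 148 over n = 14 weeks.
After batch 2: Gamma(α+S, β+n) = Gamma(118.1+148, 12.2+14) = Gamma(266.1, 26.2).
The predictive distribution for one future period is NegBinom with mean α/β = 10.1565.

10.1565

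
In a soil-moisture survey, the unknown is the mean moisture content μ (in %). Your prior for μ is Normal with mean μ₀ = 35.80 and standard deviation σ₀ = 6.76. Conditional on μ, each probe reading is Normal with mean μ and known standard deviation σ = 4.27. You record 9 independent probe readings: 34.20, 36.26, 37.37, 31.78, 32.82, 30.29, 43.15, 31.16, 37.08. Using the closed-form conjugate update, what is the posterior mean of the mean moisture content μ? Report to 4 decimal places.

34.9393

For Normal data with known variance σ², a Normal(μ₀, σ₀²) prior on μ is conjugate. Posterior precision = 1/σ₀² + n/σ²; posterior mean is the precision-weighted average of μ₀ and x̄.
Σxᵢ = 34.20 + 36.26 + 37.37 + 31.78 + 32.82 + 30.29 + 43.15 + 31.16 + 37.08 = 314.11, so n·x̄ = 314.11.
σ₀² = 6.76² = 45.6976, σ² = 4.27² = 18.2329; σ² + n·σ₀² = 18.2329 + 9·45.6976 = 429.5113.
Posterior mean = (μ₀/σ₀² + n·x̄/σ²)/(1/σ₀² + n/σ²) = (σ²·μ₀ + σ₀²·n·x̄)/(σ² + n·σ₀²) = (18.2329·35.80 + 45.6976·314.11)/429.5113 = 15006.810956/429.5113 = 34.9393.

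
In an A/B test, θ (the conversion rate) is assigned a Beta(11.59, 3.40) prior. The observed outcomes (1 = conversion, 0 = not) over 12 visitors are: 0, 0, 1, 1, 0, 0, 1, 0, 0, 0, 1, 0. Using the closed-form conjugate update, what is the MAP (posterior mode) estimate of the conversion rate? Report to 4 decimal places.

0.5838

The Beta prior is conjugate to a Binomial/Bernoulli likelihood; the update adds successes to α and failures to β.
Posterior: Beta(α+k, β+n−k) = Beta(11.59+4, 3.40+8) = Beta(15.59, 11.40).
Mode of Beta(a,b) for a,b>1 is (a−1)/(a+b−2) = 14.59/24.99 = 0.5838.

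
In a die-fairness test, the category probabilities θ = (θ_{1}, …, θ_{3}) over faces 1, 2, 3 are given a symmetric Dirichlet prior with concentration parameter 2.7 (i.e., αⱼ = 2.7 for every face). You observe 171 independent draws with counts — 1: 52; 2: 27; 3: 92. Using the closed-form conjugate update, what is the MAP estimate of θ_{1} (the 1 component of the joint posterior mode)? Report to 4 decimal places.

0.3049

The Dirichlet prior is conjugate to the Multinomial likelihood: each posterior αⱼ = prior αⱼ + observed count nⱼ.
Posterior concentration: (54.7, 29.7, 94.7), total = 179.1.
Joint mode component: (α_{1}−1)/(Σα−K) = 53.7/176.1 = 0.3049.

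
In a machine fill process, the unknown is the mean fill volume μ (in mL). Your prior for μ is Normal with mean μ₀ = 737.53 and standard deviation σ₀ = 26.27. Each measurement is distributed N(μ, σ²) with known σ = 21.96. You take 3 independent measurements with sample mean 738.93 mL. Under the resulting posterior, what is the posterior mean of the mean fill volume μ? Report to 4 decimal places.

For Normal data with known variance σ², a Normal(μ₀, σ₀²) prior on μ is conjugate. Posterior precision = 1/σ₀² + n/σ²; posterior mean is the precision-weighted average of μ₀ and x̄.
n·x̄ = 3·738.93 = 2216.79.
σ₀² = 26.27² = 690.1129, σ² = 21.96² = 482.2416; σ² + n·σ₀² = 482.2416 + 3·690.1129 = 2552.5803.
Posterior mean = (μ₀/σ₀² + n·x̄/σ²)/(1/σ₀² + n/σ²) = (σ²·μ₀ + σ₀²·n·x̄)/(σ² + n·σ₀²) = (482.2416·737.53 + 690.1129·2216.79)/2552.5803 = 1885503.022839/2552.5803 = 738.6655.

738.6655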